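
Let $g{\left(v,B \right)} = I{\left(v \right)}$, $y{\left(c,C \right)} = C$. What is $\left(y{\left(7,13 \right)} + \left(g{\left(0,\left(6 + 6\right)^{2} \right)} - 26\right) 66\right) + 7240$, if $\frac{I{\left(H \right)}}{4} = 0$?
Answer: $5537$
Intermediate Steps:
$I{\left(H \right)} = 0$ ($I{\left(H \right)} = 4 \cdot 0 = 0$)
$g{\left(v,B \right)} = 0$
$\left(y{\left(7,13 \right)} + \left(g{\left(0,\left(6 + 6\right)^{2} \right)} - 26\right) 66\right) + 7240 = \left(13 + \left(0 - 26\right) 66\right) + 7240 = \left(13 - 1716\right) + 7240 = -1703 + 7240 = 5537$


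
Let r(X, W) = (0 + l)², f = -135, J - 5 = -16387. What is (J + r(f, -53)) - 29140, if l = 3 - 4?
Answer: -45521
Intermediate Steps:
J = -16382 (J = 5 - 16387 = -16382)
l = -1
r(X, W) = 1 (r(X, W) = (0 - 1)² = (-1)² = 1)
(J + r(f, -53)) - 29140 = (-16382 + 1) - 29140 = -16381 - 29140 = -45521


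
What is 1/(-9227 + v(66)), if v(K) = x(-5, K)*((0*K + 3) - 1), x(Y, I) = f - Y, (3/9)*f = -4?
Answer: -1/9241 ≈ -0.00010821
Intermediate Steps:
f = -12 (f = 3*(-4) = -12)
x(Y, I) = -12 - Y
v(K) = -14 (v(K) = (-12 - 1*(-5))*((0*K + 3) - 1) = (-12 + 5)*((0 + 3) - 1) = -7*(3 - 1) = -7*2 = -14)
1/(-9227 + v(66)) = 1/(-9227 - 14) = 1/(-9241) = -1/9241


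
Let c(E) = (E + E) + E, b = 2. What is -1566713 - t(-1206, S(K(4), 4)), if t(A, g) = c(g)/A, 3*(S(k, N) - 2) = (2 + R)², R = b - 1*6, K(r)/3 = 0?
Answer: -944727934/603 ≈ -1.5667e+6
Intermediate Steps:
K(r) = 0 (K(r) = 3*0 = 0)
R = -4 (R = 2 - 1*6 = 2 - 6 = -4)
S(k, N) = 10/3 (S(k, N) = 2 + (2 - 4)²/3 = 2 + (⅓)*(-2)² = 2 + (⅓)*4 = 2 + 4/3 = 10/3)
c(E) = 3*E (c(E) = 2*E + E = 3*E)
t(A, g) = 3*g/A (t(A, g) = (3*g)/A = 3*g/A)
-1566713 - t(-1206, S(K(4), 4)) = -1566713 - 3*10/(3*(-1206)) = -1566713 - 3*10*(-1)/(3*1206) = -1566713 - 1*(-5/603) = -1566713 + 5/603 = -944727934/603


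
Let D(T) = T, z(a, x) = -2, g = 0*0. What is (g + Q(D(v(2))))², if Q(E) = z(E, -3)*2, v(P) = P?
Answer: 16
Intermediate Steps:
g = 0
Q(E) = -4 (Q(E) = -2*2 = -4)
(g + Q(D(v(2))))² = (0 - 4)² = (-4)² = 16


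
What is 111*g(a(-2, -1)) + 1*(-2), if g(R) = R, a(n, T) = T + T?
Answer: -224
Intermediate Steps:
a(n, T) = 2*T
111*g(a(-2, -1)) + 1*(-2) = 111*(2*(-1)) + 1*(-2) = 111*(-2) - 2 = -222 - 2 = -224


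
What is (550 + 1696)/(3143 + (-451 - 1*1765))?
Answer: 2246/927 ≈ 2.4229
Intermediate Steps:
(550 + 1696)/(3143 + (-451 - 1*1765)) = 2246/(3143 + (-451 - 1765)) = 2246/(3143 - 2216) = 2246/927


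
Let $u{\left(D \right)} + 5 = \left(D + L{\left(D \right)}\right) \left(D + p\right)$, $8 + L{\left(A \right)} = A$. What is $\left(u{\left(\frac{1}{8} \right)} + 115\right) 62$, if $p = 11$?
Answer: $\frac{23591}{16} \approx 1474.4$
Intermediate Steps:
$L{\left(A \right)} = -8 + A$
$u{\left(D \right)} = -5 + \left(-8 + 2 D\right) \left(11 + D\right)$ ($u{\left(D \right)} = -5 + \left(D + \left(-8 + D\right)\right) \left(D + 11\right) = -5 + \left(-8 + 2 D\right) \left(11 + D\right)$)
$\left(u{\left(\frac{1}{8} \right)} + 115\right) 62 = \left(\left(-93 + 2 \left(\frac{1}{8}\right)^{2} + \frac{14}{8}\right) + 115\right) 62 = \left(\left(-93 + \frac{2}{64} + 14 \cdot \frac{1}{8}\right) + 115\right) 62 = \left(\left(-93 + 2 \cdot \frac{1}{64} + \frac{7}{4}\right) + 115\right) 62 = \left(\left(-93 + \frac{1}{32} + \frac{7}{4}\right) + 115\right) 62 = \left(- \frac{2919}{32} + 115\right) 62 = \frac{761}{32} \cdot 62 = \frac{23591}{16}$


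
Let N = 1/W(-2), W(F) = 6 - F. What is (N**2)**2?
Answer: 1/4096 ≈ 0.00024414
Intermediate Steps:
N = 1/8 (N = 1/(6 - 1*(-2)) = 1/(6 + 2) = 1/8 ≈ 0.12500)
(N**2)**2 = ((1/8)**2)**2 = (1/64)**2 = 1/4096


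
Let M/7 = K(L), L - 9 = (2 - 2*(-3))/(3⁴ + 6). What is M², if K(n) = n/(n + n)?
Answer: 49/4 ≈ 12.250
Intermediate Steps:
L = 791/87 (L = 9 + (2 - 2*(-3))/(3⁴ + 6) = 9 + (2 + 6)/(81 + 6) = 9 + 8/87 = 791/87 ≈ 9.0919)
K(n) = ½ (K(n) = n/((2*n)) = (1/(2*n))*n = ½)
M = 7/2 (M = 7*(½) = 7/2 ≈ 3.5000)
M² = (7/2)² = 49/4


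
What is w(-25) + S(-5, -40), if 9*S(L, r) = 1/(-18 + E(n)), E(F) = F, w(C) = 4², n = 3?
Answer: 2159/135 ≈ 15.993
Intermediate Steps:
w(C) = 16
S(L, r) = -1/135 (S(L, r) = 1/(9*(-18 + 3)) = (⅑)/(-15) = (⅑)*(-1/15) = -1/135)
w(-25) + S(-5, -40) = 16 - 1/135 = 2159/135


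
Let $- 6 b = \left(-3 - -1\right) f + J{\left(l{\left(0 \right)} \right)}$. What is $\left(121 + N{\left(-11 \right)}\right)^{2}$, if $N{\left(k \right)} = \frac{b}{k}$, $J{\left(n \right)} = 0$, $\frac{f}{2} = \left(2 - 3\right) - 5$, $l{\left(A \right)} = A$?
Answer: $\frac{1782225}{121} \approx 14729.0$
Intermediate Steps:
$f = -12$ ($f = 2 \left(\left(2 - 3\right) - 5\right) = 2 \left(-1 - 5\right) = 2 \left(-6\right) = -12$)
$b = -4$ ($b = - \frac{\left(-3 - -1\right) \left(-12\right) + 0}{6} = - \frac{\left(-3 + 1\right) \left(-12\right) + 0}{6} = - \frac{\left(-2\right) \left(-12\right) + 0}{6} = - \frac{24 + 0}{6} = \left(- \frac{1}{6}\right) 24 = -4$)
$N{\left(k \right)} = - \frac{4}{k}$
$\left(121 + N{\left(-11 \right)}\right)^{2} = \left(121 - \frac{4}{-11}\right)^{2} = \left(121 - - \frac{4}{11}\right)^{2} = \left(121 + \frac{4}{11}\right)^{2} = \left(\frac{1335}{11}\right)^{2} = \frac{1782225}{121}$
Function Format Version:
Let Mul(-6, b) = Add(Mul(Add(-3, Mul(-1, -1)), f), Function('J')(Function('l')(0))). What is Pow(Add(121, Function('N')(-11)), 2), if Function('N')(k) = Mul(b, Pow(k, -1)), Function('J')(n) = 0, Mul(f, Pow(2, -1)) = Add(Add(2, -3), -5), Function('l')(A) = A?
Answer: Rational(1782225, 121) ≈ 14729.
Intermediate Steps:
f = -12 (f = Mul(2, Add(Add(2, -3), -5)) = Mul(2, Add(-1, -5)) = Mul(2, -6) = -12)
b = -4 (b = Mul(Rational(-1, 6), Add(Mul(Add(-3, Mul(-1, -1)), -12), 0)) = Mul(Rational(-1, 6), Add(Mul(Add(-3, 1), -12), 0)) = Mul(Rational(-1, 6), Add(Mul(-2, -12), 0)) = Mul(Rational(-1, 6), Add(24, 0)) = Mul(Rational(-1, 6), 24) = -4)
Function('N')(k) = Mul(-4, Pow(k, -1))
Pow(Add(121, Function('N')(-11)), 2) = Pow(Add(121, Mul(-4, Pow(-11, -1))), 2) = Pow(Add(121, Mul(-4, Rational(-1, 11))), 2) = Pow(Add(121, Rational(4, 11)), 2) = Pow(Rational(1335, 11), 2) = Rational(1782225, 121)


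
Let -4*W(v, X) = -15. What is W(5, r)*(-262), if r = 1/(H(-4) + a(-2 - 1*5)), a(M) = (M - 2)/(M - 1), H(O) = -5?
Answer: -1965/2 ≈ -982.50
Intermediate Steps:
a(M) = (-2 + M)/(-1 + M)
r = -8/31 (r = 1/(-5 + (-2 + (-2 - 1*5))/(-1 + (-2 - 1*5))) = 1/(-5 + (-2 + (-2 - 5))/(-1 + (-2 - 5))) = 1/(-5 + (-2 - 7)/(-1 - 7)) = 1/(-5 - 9/(-8)) = 1/(-5 - 1/8*(-9)) = 1/(-5 + 9/8) = 1/(-31/8) = -8/31 ≈ -0.25806)
W(v, X) = 15/4 (W(v, X) = -1/4*(-15) = 15/4)
W(5, r)*(-262) = (15/4)*(-262) = -1965/2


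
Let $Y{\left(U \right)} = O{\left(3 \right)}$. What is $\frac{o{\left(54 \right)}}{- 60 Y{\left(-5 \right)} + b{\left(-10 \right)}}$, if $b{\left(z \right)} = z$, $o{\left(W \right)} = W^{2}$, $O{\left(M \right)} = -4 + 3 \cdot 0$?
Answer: $\frac{1458}{115} \approx 12.678$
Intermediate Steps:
$O{\left(M \right)} = -4$ ($O{\left(M \right)} = -4 + 0 = -4$)
$Y{\left(U \right)} = -4$
$\frac{o{\left(54 \right)}}{- 60 Y{\left(-5 \right)} + b{\left(-10 \right)}} = \frac{54^{2}}{\left(-60\right) \left(-4\right) - 10} = \frac{2916}{240 - 10} = \frac{2916}{230} = 2916 \cdot \frac{1}{230} = \frac{1458}{115}$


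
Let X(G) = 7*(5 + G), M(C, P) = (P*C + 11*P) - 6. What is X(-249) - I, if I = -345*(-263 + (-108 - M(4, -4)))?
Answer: -106933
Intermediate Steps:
M(C, P) = -6 + 11*P + C*P (M(C, P) = (C*P + 11*P) - 6 = (11*P + C*P) - 6 = -6 + 11*P + C*P)
X(G) = 35 + 7*G
I = 105225 (I = -345*(-263 + (-108 - (-6 + 11*(-4) + 4*(-4)))) = -345*(-263 + (-108 - (-6 - 44 - 16))) = -345*(-263 + (-108 - 1*(-66))) = -345*(-263 + (-108 + 66)) = -345*(-263 - 42) = -345*(-305) = 105225)
X(-249) - I = (35 + 7*(-249)) - 1*105225 = (35 - 1743) - 105225 = -1708 - 105225 = -106933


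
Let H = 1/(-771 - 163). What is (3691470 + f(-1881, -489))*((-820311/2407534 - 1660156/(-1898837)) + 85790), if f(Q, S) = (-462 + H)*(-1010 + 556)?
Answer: 714523698726052838197248961/2134897335926386 ≈ 3.3469e+11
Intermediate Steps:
H = -1/934 (H = 1/(-934) = -1/934 ≈ -0.0010707)
f(Q, S) = 97952543/467 (f(Q, S) = (-462 - 1/934)*(-1010 + 556) = -431509/934*(-454) = 97952543/467)
(3691470 + f(-1881, -489))*((-820311/2407534 - 1660156/(-1898837)) + 85790) = (3691470 + 97952543/467)*((-820311/2407534 - 1660156/(-1898837)) + 85790) = 1821869033*((-820311*1/2407534 - 1660156*(-1/1898837)) + 85790)/467 = 1821869033*((-820311/2407534 + 1660156/1898837) + 85790)/467 = 1821869033*(2439245136997/4571514637958 + 85790)/467 = (1821869033/467)*(392192680035553817/4571514637958) = 714523698726052838197248961/2134897335926386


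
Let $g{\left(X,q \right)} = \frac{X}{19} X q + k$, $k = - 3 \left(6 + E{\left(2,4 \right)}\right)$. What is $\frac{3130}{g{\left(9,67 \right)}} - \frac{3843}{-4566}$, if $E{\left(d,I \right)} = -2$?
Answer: $\frac{97173259}{7912878} \approx 12.28$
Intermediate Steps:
$k = -12$ ($k = - 3 \left(6 - 2\right) = \left(-3\right) 4 = -12$)
$g{\left(X,q \right)} = -12 + \frac{q X^{2}}{19}$ ($g{\left(X,q \right)} = \frac{X}{19} X q - 12 = \frac{X^{2}}{19} q - 12 = \frac{q X^{2}}{19} - 12 = -12 + \frac{q X^{2}}{19}$)
$\frac{3130}{g{\left(9,67 \right)}} - \frac{3843}{-4566} = \frac{3130}{-12 + \frac{1}{19} \cdot 67 \cdot 9^{2}} - \frac{3843}{-4566} = \frac{3130}{-12 + \frac{1}{19} \cdot 67 \cdot 81} - - \frac{1281}{1522} = \frac{3130}{-12 + \frac{5427}{19}} + \frac{1281}{1522} = \frac{3130}{\frac{5199}{19}} + \frac{1281}{1522} = 3130 \cdot \frac{19}{5199} + \frac{1281}{1522} = \frac{59470}{5199} + \frac{1281}{1522} = \frac{97173259}{7912878}$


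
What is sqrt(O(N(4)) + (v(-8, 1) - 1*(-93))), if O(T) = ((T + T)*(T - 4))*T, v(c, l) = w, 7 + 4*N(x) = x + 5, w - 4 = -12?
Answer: 3*sqrt(37)/2 ≈ 9.1241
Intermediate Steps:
w = -8 (w = 4 - 12 = -8)
N(x) = -1/2 + x/4 (N(x) = -7/4 + (x + 5)/4 = -7/4 + (5 + x)/4 = -7/4 + (5/4 + x/4) = -1/2 + x/4)
v(c, l) = -8
O(T) = 2*T**2*(-4 + T) (O(T) = ((2*T)*(-4 + T))*T = (2*T*(-4 + T))*T = 2*T**2*(-4 + T))
sqrt(O(N(4)) + (v(-8, 1) - 1*(-93))) = sqrt(2*(-1/2 + (1/4)*4)**2*(-4 + (-1/2 + (1/4)*4)) + (-8 - 1*(-93))) = sqrt(2*(-1/2 + 1)**2*(-4 + (-1/2 + 1)) + (-8 + 93)) = sqrt(2*(1/2)**2*(-4 + 1/2) + 85) = sqrt(2*(1/4)*(-7/2) + 85) = sqrt(-7/4 + 85) = sqrt(333/4) = 3*sqrt(37)/2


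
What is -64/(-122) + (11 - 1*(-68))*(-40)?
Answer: -192728/61 ≈ -3159.5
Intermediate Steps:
-64/(-122) + (11 - 1*(-68))*(-40) = -64*(-1/122) + (11 + 68)*(-40) = 32/61 + 79*(-40) = 32/61 - 3160 = -192728/61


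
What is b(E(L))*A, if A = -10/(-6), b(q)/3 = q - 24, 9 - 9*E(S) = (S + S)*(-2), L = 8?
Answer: -875/9 ≈ -97.222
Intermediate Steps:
E(S) = 1 + 4*S/9 (E(S) = 1 - (S + S)*(-2)/9 = 1 - 2*S*(-2)/9 = 1 - (-4)*S/9 = 1 + 4*S/9)
b(q) = -72 + 3*q (b(q) = 3*(q - 24) = 3*(-24 + q) = -72 + 3*q)
A = 5/3 (A = -10*(-1/6) = 5/3 ≈ 1.6667)
b(E(L))*A = (-72 + 3*(1 + (4/9)*8))*(5/3) = (-72 + 3*(1 + 32/9))*(5/3) = (-72 + 3*(41/9))*(5/3) = (-72 + 41/3)*(5/3) = -175/3*5/3 = -875/9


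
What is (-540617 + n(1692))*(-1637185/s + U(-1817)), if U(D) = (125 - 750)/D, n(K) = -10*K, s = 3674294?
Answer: 378194850974115/6676192198 ≈ 56648.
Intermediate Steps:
U(D) = -625/D
(-540617 + n(1692))*(-1637185/s + U(-1817)) = (-540617 - 10*1692)*(-1637185/3674294 - 625/(-1817)) = (-540617 - 16920)*(-1637185*1/3674294 - 625*(-1/1817)) = -557537*(-1637185/3674294 + 625/1817) = -557537*(-678331395/6676192198) = 378194850974115/6676192198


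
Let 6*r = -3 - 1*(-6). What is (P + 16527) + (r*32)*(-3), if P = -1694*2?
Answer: 13091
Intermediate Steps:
r = ½ (r = (-3 - 1*(-6))/6 = (-3 + 6)/6 = (⅙)*3 = ½ ≈ 0.50000)
P = -3388
(P + 16527) + (r*32)*(-3) = (-3388 + 16527) + ((½)*32)*(-3) = 13139 + 16*(-3) = 13139 - 48 = 13091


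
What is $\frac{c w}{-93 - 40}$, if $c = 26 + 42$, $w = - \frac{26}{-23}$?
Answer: $- \frac{1768}{3059} \approx -0.57797$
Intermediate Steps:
$w = \frac{26}{23}$ ($w = \left(-26\right) \left(- \frac{1}{23}\right) = \frac{26}{23} \approx 1.1304$)
$c = 68$
$\frac{c w}{-93 - 40} = \frac{68 \cdot \frac{26}{23}}{-93 - 40} = \frac{1768}{23 \left(-133\right)} = \frac{1768}{23} \left(- \frac{1}{133}\right) = - \frac{1768}{3059}$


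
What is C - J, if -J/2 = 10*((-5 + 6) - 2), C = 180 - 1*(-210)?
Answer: 370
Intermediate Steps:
C = 390 (C = 180 + 210 = 390)
J = 20 (J = -20*((-5 + 6) - 2) = -20*(1 - 2) = -20*(-1) = -2*(-10) = 20)
C - J = 390 - 1*20 = 390 - 20 = 370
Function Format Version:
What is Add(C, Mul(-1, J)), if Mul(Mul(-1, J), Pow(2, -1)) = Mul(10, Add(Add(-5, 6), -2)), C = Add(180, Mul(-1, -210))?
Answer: 370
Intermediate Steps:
C = 390 (C = Add(180, 210) = 390)
J = 20 (J = Mul(-2, Mul(10, Add(Add(-5, 6), -2))) = Mul(-2, Mul(10, Add(1, -2))) = Mul(-2, Mul(10, -1)) = Mul(-2, -10) = 20)
Add(C, Mul(-1, J)) = Add(390, Mul(-1, 20)) = Add(390, -20) = 370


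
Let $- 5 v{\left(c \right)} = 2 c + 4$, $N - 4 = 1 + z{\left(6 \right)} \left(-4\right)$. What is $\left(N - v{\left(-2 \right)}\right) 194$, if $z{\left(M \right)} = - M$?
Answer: $5626$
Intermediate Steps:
$N = 29$ ($N = 4 + \left(1 + \left(-1\right) 6 \left(-4\right)\right) = 4 + \left(1 - -24\right) = 4 + \left(1 + 24\right) = 4 + 25 = 29$)
$v{\left(c \right)} = - \frac{4}{5} - \frac{2 c}{5}$ ($v{\left(c \right)} = - \frac{2 c + 4}{5} = - \frac{4 + 2 c}{5} = - \frac{4}{5} - \frac{2 c}{5}$)
$\left(N - v{\left(-2 \right)}\right) 194 = \left(29 - \left(- \frac{4}{5} - - \frac{4}{5}\right)\right) 194 = \left(29 - \left(- \frac{4}{5} + \frac{4}{5}\right)\right) 194 = \left(29 - 0\right) 194 = \left(29 + 0\right) 194 = 29 \cdot 194 = 5626$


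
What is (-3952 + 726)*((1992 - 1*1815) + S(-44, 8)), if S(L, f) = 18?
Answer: -629070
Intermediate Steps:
(-3952 + 726)*((1992 - 1*1815) + S(-44, 8)) = (-3952 + 726)*((1992 - 1*1815) + 18) = -3226*((1992 - 1815) + 18) = -3226*(177 + 18) = -3226*195 = -629070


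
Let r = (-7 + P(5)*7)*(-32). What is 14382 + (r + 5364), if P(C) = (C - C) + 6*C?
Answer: 13250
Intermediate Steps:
P(C) = 6*C (P(C) = 0 + 6*C = 6*C)
r = -6496 (r = (-7 + (6*5)*7)*(-32) = (-7 + 30*7)*(-32) = (-7 + 210)*(-32) = 203*(-32) = -6496)
14382 + (r + 5364) = 14382 + (-6496 + 5364) = 14382 - 1132 = 13250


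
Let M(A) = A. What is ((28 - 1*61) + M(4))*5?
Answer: -145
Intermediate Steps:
((28 - 1*61) + M(4))*5 = ((28 - 1*61) + 4)*5 = ((28 - 61) + 4)*5 = (-33 + 4)*5 = -29*5 = -145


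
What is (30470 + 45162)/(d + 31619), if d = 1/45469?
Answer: 429863926/179710539 ≈ 2.3920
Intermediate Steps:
d = 1/45469 ≈ 2.1993e-5
(30470 + 45162)/(d + 31619) = (30470 + 45162)/(1/45469 + 31619) = 75632/(1437684312/45469) = 75632*(45469/1437684312) = 429863926/179710539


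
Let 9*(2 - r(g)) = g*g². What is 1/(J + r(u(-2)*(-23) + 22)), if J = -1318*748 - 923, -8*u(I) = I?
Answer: -576/568662785 ≈ -1.0129e-6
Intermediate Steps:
u(I) = -I/8
r(g) = 2 - g³/9 (r(g) = 2 - g*g²/9 = 2 - g³/9)
J = -986787 (J = -985864 - 923 = -986787)
1/(J + r(u(-2)*(-23) + 22)) = 1/(-986787 + (2 - (-⅛*(-2)*(-23) + 22)³/9)) = 1/(-986787 + (2 - ((¼)*(-23) + 22)³/9)) = 1/(-986787 + (2 - (-23/4 + 22)³/9)) = 1/(-986787 + (2 - (65/4)³/9)) = 1/(-986787 + (2 - ⅑*274625/64)) = 1/(-986787 + (2 - 274625/576)) = 1/(-986787 - 273473/576) = 1/(-568662785/576) = -576/568662785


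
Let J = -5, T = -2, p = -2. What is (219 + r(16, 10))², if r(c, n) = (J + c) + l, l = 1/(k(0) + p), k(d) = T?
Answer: 844561/16 ≈ 52785.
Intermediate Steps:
k(d) = -2
l = -¼ (l = 1/(-2 - 2) = 1/(-4) = -¼ ≈ -0.25000)
r(c, n) = -21/4 + c (r(c, n) = (-5 + c) - ¼ = -21/4 + c)
(219 + r(16, 10))² = (219 + (-21/4 + 16))² = (219 + 43/4)² = (919/4)² = 844561/16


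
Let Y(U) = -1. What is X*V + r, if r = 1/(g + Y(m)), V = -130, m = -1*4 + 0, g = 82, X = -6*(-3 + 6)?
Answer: 189541/81 ≈ 2340.0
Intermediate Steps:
X = -18 (X = -6*3 = -18)
m = -4 (m = -4 + 0 = -4)
r = 1/81 (r = 1/(82 - 1) = 1/81 ≈ 0.012346)
X*V + r = -18*(-130) + 1/81 = 2340 + 1/81 = 189541/81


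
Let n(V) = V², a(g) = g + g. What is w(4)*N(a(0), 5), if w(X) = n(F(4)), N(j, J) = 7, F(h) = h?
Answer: 112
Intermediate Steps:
a(g) = 2*g
w(X) = 16 (w(X) = 4² = 16)
w(4)*N(a(0), 5) = 16*7 = 112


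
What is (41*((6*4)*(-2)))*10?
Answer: -19680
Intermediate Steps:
(41*((6*4)*(-2)))*10 = (41*(24*(-2)))*10 = (41*(-48))*10 = -1968*10 = -19680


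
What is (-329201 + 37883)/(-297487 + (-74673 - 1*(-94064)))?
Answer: 145659/139048 ≈ 1.0475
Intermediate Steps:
(-329201 + 37883)/(-297487 + (-74673 - 1*(-94064))) = -291318/(-297487 + (-74673 + 94064)) = -291318/(-297487 + 19391) = -291318/(-278096) = -291318*(-1/278096) = 145659/139048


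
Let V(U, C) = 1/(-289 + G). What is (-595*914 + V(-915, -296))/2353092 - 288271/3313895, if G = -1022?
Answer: -3251966576350097/10223046655288740 ≈ -0.31810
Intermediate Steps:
V(U, C) = -1/1311 (V(U, C) = 1/(-289 - 1022) = 1/(-1311) = -1/1311)
(-595*914 + V(-915, -296))/2353092 - 288271/3313895 = (-595*914 - 1/1311)/2353092 - 288271/3313895 = (-543830 - 1/1311)*(1/2353092) - 288271*1/3313895 = -712961131/1311*1/2353092 - 288271/3313895 = -712961131/3084903612 - 288271/3313895 = -3251966576350097/10223046655288740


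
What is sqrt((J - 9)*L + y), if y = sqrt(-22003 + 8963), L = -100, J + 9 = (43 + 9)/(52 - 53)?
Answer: 2*sqrt(1750 + I*sqrt(815)) ≈ 83.669 + 0.68241*I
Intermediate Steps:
J = -61 (J = -9 + (43 + 9)/(52 - 53) = -9 + 52/(-1) = -9 + 52*(-1) = -9 - 52 = -61)
y = 4*I*sqrt(815) (y = sqrt(-13040) = 4*I*sqrt(815) ≈ 114.19*I)
sqrt((J - 9)*L + y) = sqrt((-61 - 9)*(-100) + 4*I*sqrt(815)) = sqrt(-70*(-100) + 4*I*sqrt(815)) = sqrt(7000 + 4*I*sqrt(815))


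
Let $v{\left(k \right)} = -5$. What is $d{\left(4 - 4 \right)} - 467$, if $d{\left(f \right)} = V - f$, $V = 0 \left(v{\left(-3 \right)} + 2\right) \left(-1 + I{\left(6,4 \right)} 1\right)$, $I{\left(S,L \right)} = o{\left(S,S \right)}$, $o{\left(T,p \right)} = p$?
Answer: $-467$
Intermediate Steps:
$I{\left(S,L \right)} = S$
$V = 0$ ($V = 0 \left(-5 + 2\right) \left(-1 + 6 \cdot 1\right) = 0 \left(-3\right) \left(-1 + 6\right) = 0 \cdot 5 = 0$)
$d{\left(f \right)} = - f$ ($d{\left(f \right)} = 0 - f = - f$)
$d{\left(4 - 4 \right)} - 467 = - (4 - 4) - 467 = \left(-1\right) 0 - 467 = 0 - 467 = -467$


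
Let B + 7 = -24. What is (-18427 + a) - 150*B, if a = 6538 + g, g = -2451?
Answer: -9690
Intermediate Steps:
B = -31 (B = -7 - 24 = -31)
a = 4087 (a = 6538 - 2451 = 4087)
(-18427 + a) - 150*B = (-18427 + 4087) - 150*(-31) = -14340 + 4650 = -9690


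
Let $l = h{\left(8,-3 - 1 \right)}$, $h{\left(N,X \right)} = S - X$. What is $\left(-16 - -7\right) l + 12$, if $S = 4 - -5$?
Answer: $-105$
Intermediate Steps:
$S = 9$ ($S = 4 + 5 = 9$)
$h{\left(N,X \right)} = 9 - X$
$l = 13$ ($l = 9 - \left(-3 - 1\right) = 9 - -4 = 9 + 4 = 13$)
$\left(-16 - -7\right) l + 12 = \left(-16 - -7\right) 13 + 12 = \left(-16 + 7\right) 13 + 12 = \left(-9\right) 13 + 12 = -117 + 12 = -105$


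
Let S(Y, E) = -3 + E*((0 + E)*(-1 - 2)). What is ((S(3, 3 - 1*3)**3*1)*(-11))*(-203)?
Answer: -60291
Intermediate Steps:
S(Y, E) = -3 - 3*E**2 (S(Y, E) = -3 + E*(E*(-3)) = -3 + E*(-3*E) = -3 - 3*E**2)
((S(3, 3 - 1*3)**3*1)*(-11))*(-203) = (((-3 - 3*(3 - 1*3)**2)**3*1)*(-11))*(-203) = (((-3 - 3*(3 - 3)**2)**3*1)*(-11))*(-203) = (((-3 - 3*0**2)**3*1)*(-11))*(-203) = (((-3 - 3*0)**3*1)*(-11))*(-203) = (((-3 + 0)**3*1)*(-11))*(-203) = (((-3)**3*1)*(-11))*(-203) = (-27*1*(-11))*(-203) = -27*(-11)*(-203) = 297*(-203) = -60291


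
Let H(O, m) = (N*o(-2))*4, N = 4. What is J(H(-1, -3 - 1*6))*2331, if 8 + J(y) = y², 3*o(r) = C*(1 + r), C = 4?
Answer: 1042216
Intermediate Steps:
o(r) = 4/3 + 4*r/3 (o(r) = (4*(1 + r))/3 = (4 + 4*r)/3 = 4/3 + 4*r/3)
H(O, m) = -64/3 (H(O, m) = (4*(4/3 + (4/3)*(-2)))*4 = (4*(4/3 - 8/3))*4 = (4*(-4/3))*4 = -16/3*4 = -64/3)
J(y) = -8 + y²
J(H(-1, -3 - 1*6))*2331 = (-8 + (-64/3)²)*2331 = (-8 + 4096/9)*2331 = (4024/9)*2331 = 1042216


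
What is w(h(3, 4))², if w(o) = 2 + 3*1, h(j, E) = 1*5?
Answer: 25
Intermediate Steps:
h(j, E) = 5
w(o) = 5 (w(o) = 2 + 3 = 5)
w(h(3, 4))² = 5² = 25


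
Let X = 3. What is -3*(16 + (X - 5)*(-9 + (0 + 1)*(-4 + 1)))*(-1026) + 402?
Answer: 123522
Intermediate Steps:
-3*(16 + (X - 5)*(-9 + (0 + 1)*(-4 + 1)))*(-1026) + 402 = -3*(16 + (3 - 5)*(-9 + (0 + 1)*(-4 + 1)))*(-1026) + 402 = -3*(16 - 2*(-9 + 1*(-3)))*(-1026) + 402 = -3*(16 - 2*(-9 - 3))*(-1026) + 402 = -3*(16 - 2*(-12))*(-1026) + 402 = -3*(16 + 24)*(-1026) + 402 = -3*40*(-1026) + 402 = -120*(-1026) + 402 = 123120 + 402 = 123522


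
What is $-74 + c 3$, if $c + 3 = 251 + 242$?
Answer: $1396$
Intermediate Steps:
$c = 490$ ($c = -3 + \left(251 + 242\right) = -3 + 493 = 490$)
$-74 + c 3 = -74 + 490 \cdot 3 = -74 + 1470 = 1396$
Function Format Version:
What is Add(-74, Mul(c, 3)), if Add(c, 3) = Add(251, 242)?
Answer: 1396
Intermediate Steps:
c = 490 (c = Add(-3, Add(251, 242)) = Add(-3, 493) = 490)
Add(-74, Mul(c, 3)) = Add(-74, Mul(490, 3)) = Add(-74, 1470) = 1396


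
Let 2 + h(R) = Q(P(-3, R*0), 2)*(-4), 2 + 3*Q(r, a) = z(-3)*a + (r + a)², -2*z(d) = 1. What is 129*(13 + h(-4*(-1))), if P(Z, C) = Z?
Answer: 1763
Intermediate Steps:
z(d) = -½ (z(d) = -½*1 = -½)
Q(r, a) = -⅔ - a/6 + (a + r)²/3 (Q(r, a) = -⅔ + (-a/2 + (r + a)²)/3 = -⅔ + (-a/2 + (a + r)²)/3 = -⅔ + ((a + r)² - a/2)/3 = -⅔ + (-a/6 + (a + r)²/3) = -⅔ - a/6 + (a + r)²/3)
h(R) = ⅔ (h(R) = -2 + (-⅔ - ⅙*2 + (2 - 3)²/3)*(-4) = -2 + (-⅔ - ⅓ + (⅓)*(-1)²)*(-4) = -2 + (-⅔ - ⅓ + (⅓)*1)*(-4) = -2 + (-⅔ - ⅓ + ⅓)*(-4) = -2 - ⅔*(-4) = -2 + 8/3 = ⅔)
129*(13 + h(-4*(-1))) = 129*(13 + ⅔) = 129*(41/3) = 1763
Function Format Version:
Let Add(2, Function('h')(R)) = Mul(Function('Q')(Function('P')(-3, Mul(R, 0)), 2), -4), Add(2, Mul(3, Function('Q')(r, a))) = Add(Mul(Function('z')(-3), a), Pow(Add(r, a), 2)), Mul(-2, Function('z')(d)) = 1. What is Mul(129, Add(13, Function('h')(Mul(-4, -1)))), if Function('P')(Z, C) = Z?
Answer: 1763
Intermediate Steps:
Function('z')(d) = Rational(-1, 2) (Function('z')(d) = Mul(Rational(-1, 2), 1) = Rational(-1, 2))
Function('Q')(r, a) = Add(Rational(-2, 3), Mul(Rational(-1, 6), a), Mul(Rational(1, 3), Pow(Add(a, r), 2))) (Function('Q')(r, a) = Add(Rational(-2, 3), Mul(Rational(1, 3), Add(Mul(Rational(-1, 2), a), Pow(Add(r, a), 2)))) = Add(Rational(-2, 3), Mul(Rational(1, 3), Add(Mul(Rational(-1, 2), a), Pow(Add(a, r), 2)))) = Add(Rational(-2, 3), Mul(Rational(1, 3), Add(Pow(Add(a, r), 2), Mul(Rational(-1, 2), a)))) = Add(Rational(-2, 3), Add(Mul(Rational(-1, 6), a), Mul(Rational(1, 3), Pow(Add(a, r), 2)))) = Add(Rational(-2, 3), Mul(Rational(-1, 6), a), Mul(Rational(1, 3), Pow(Add(a, r), 2))))
Function('h')(R) = Rational(2, 3) (Function('h')(R) = Add(-2, Mul(Add(Rational(-2, 3), Mul(Rational(-1, 6), 2), Mul(Rational(1, 3), Pow(Add(2, -3), 2))), -4)) = Add(-2, Mul(Add(Rational(-2, 3), Rational(-1, 3), Mul(Rational(1, 3), Pow(-1, 2))), -4)) = Add(-2, Mul(Add(Rational(-2, 3), Rational(-1, 3), Mul(Rational(1, 3), 1)), -4)) = Add(-2, Mul(Add(Rational(-2, 3), Rational(-1, 3), Rational(1, 3)), -4)) = Add(-2, Mul(Rational(-2, 3), -4)) = Add(-2, Rational(8, 3)) = Rational(2, 3))
Mul(129, Add(13, Function('h')(Mul(-4, -1)))) = Mul(129, Add(13, Rational(2, 3))) = Mul(129, Rational(41, 3)) = 1763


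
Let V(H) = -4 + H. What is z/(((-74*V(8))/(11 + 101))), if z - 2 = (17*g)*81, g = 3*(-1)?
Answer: 57806/37 ≈ 1562.3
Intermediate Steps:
g = -3
z = -4129 (z = 2 + (17*(-3))*81 = 2 - 51*81 = 2 - 4131 = -4129)
z/(((-74*V(8))/(11 + 101))) = -4129*(-(11 + 101)/(74*(-4 + 8))) = -4129/(-74*4/112) = -4129/((-296*1/112)) = -4129/(-37/14) = -4129*(-14/37) = 57806/37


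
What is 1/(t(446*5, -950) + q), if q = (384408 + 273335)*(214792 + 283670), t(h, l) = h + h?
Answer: 1/327859895726 ≈ 3.0501e-12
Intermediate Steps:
t(h, l) = 2*h
q = 327859891266 (q = 657743*498462 = 327859891266)
1/(t(446*5, -950) + q) = 1/(2*(446*5) + 327859891266) = 1/(2*2230 + 327859891266) = 1/(4460 + 327859891266) = 1/327859895726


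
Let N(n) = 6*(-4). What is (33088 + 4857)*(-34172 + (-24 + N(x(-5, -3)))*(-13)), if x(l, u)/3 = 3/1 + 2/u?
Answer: -1272978860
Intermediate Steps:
x(l, u) = 9 + 6/u (x(l, u) = 3*(3/1 + 2/u) = 3*(3*1 + 2/u) = 3*(3 + 2/u) = 9 + 6/u)
N(n) = -24
(33088 + 4857)*(-34172 + (-24 + N(x(-5, -3)))*(-13)) = (33088 + 4857)*(-34172 + (-24 - 24)*(-13)) = 37945*(-34172 - 48*(-13)) = 37945*(-34172 + 624) = 37945*(-33548) = -1272978860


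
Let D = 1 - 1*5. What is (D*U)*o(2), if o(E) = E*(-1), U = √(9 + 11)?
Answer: 16*√5 ≈ 35.777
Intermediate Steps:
U = 2*√5 (U = √20 = 2*√5 ≈ 4.4721)
D = -4 (D = 1 - 5 = -4)
o(E) = -E
(D*U)*o(2) = (-8*√5)*(-1*2) = -8*√5*(-2) = 16*√5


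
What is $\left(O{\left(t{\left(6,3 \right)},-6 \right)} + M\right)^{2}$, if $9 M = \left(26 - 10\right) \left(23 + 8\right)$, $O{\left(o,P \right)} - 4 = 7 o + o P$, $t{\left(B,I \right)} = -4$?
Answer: $\frac{246016}{81} \approx 3037.2$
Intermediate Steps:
$O{\left(o,P \right)} = 4 + 7 o + P o$ ($O{\left(o,P \right)} = 4 + \left(7 o + o P\right) = 4 + \left(7 o + P o\right) = 4 + 7 o + P o$)
$M = \frac{496}{9}$ ($M = \frac{\left(26 - 10\right) \left(23 + 8\right)}{9} = \frac{16 \cdot 31}{9} = \frac{1}{9} \cdot 496 = \frac{496}{9} \approx 55.111$)
$\left(O{\left(t{\left(6,3 \right)},-6 \right)} + M\right)^{2} = \left(\left(4 + 7 \left(-4\right) - -24\right) + \frac{496}{9}\right)^{2} = \left(\left(4 - 28 + 24\right) + \frac{496}{9}\right)^{2} = \left(0 + \frac{496}{9}\right)^{2} = \left(\frac{496}{9}\right)^{2} = \frac{246016}{81}$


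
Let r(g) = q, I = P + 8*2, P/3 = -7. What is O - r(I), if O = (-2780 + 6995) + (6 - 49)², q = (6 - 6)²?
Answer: 6064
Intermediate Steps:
P = -21 (P = 3*(-7) = -21)
q = 0 (q = 0² = 0)
O = 6064 (O = 4215 + (-43)² = 4215 + 1849 = 6064)
I = -5 (I = -21 + 8*2 = -21 + 16 = -5)
r(g) = 0
O - r(I) = 6064 - 1*0 = 6064 + 0 = 6064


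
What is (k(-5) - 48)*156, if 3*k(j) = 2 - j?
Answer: -7124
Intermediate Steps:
k(j) = ⅔ - j/3 (k(j) = (2 - j)/3 = ⅔ - j/3)
(k(-5) - 48)*156 = ((⅔ - ⅓*(-5)) - 48)*156 = ((⅔ + 5/3) - 48)*156 = (7/3 - 48)*156 = -137/3*156 = -7124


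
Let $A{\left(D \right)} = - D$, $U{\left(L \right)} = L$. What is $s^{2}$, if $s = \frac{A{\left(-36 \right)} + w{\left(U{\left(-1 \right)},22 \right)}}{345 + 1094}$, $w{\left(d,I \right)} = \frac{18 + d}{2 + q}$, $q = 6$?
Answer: $\frac{93025}{132526144} \approx 0.00070194$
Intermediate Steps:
$w{\left(d,I \right)} = \frac{9}{4} + \frac{d}{8}$ ($w{\left(d,I \right)} = \frac{18 + d}{2 + 6} = \frac{18 + d}{8} = \left(18 + d\right) \frac{1}{8} = \frac{9}{4} + \frac{d}{8}$)
$s = \frac{305}{11512}$ ($s = \frac{\left(-1\right) \left(-36\right) + \left(\frac{9}{4} + \frac{1}{8} \left(-1\right)\right)}{345 + 1094} = \frac{36 + \left(\frac{9}{4} - \frac{1}{8}\right)}{1439} = \left(36 + \frac{17}{8}\right) \frac{1}{1439} = \frac{305}{8} \cdot \frac{1}{1439} = \frac{305}{11512} \approx 0.026494$)
$s^{2} = \left(\frac{305}{11512}\right)^{2} = \frac{93025}{132526144}$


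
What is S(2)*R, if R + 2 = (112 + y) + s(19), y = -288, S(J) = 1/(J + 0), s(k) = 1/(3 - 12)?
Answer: -1603/18 ≈ -89.056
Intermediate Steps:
s(k) = -1/9 (s(k) = 1/(-9) = -1/9)
S(J) = 1/J
R = -1603/9 (R = -2 + ((112 - 288) - 1/9) = -2 + (-176 - 1/9) = -2 - 1585/9 = -1603/9 ≈ -178.11)
S(2)*R = -1603/9/2 = (1/2)*(-1603/9) = -1603/18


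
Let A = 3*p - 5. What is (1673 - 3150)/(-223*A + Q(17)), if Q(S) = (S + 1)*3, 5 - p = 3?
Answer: 1477/169 ≈ 8.7396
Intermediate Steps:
p = 2 (p = 5 - 1*3 = 5 - 3 = 2)
A = 1 (A = 3*2 - 5 = 6 - 5 = 1)
Q(S) = 3 + 3*S (Q(S) = (1 + S)*3 = 3 + 3*S)
(1673 - 3150)/(-223*A + Q(17)) = (1673 - 3150)/(-223*1 + (3 + 3*17)) = -1477/(-223 + (3 + 51)) = -1477/(-223 + 54) = -1477/(-169) = -1477*(-1/169) = 1477/169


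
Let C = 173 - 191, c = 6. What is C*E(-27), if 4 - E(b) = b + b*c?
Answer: -3474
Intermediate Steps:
E(b) = 4 - 7*b (E(b) = 4 - (b + b*6) = 4 - (b + 6*b) = 4 - 7*b)
C = -18
C*E(-27) = -18*(4 - 7*(-27)) = -18*(4 + 189) = -18*193 = -3474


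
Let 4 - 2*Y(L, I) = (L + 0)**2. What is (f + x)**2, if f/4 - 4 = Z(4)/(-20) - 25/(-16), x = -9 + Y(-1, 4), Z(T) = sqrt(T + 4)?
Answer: 87153/400 - 59*sqrt(2)/5 ≈ 201.19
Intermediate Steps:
Y(L, I) = 2 - L**2/2 (Y(L, I) = 2 - (L + 0)**2/2 = 2 - L**2/2)
Z(T) = sqrt(4 + T)
x = -15/2 (x = -9 + (2 - 1/2*(-1)**2) = -9 + (2 - 1/2*1) = -9 + (2 - 1/2) = -9 + 3/2 = -15/2 ≈ -7.5000)
f = 89/4 - 2*sqrt(2)/5 (f = 16 + 4*(sqrt(4 + 4)/(-20) - 25/(-16)) = 16 + 4*(sqrt(8)*(-1/20) - 25*(-1/16)) = 16 + 4*((2*sqrt(2))*(-1/20) + 25/16) = 16 + 4*(-sqrt(2)/10 + 25/16) = 16 + 4*(25/16 - sqrt(2)/10) = 16 + (25/4 - 2*sqrt(2)/5) = 89/4 - 2*sqrt(2)/5 ≈ 21.684)
(f + x)**2 = ((89/4 - 2*sqrt(2)/5) - 15/2)**2 = (59/4 - 2*sqrt(2)/5)**2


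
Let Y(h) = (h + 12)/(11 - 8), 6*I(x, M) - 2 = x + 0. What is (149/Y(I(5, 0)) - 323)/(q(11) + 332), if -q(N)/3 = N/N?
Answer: -22835/25991 ≈ -0.87857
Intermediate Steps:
I(x, M) = 1/3 + x/6 (I(x, M) = 1/3 + (x + 0)/6 = 1/3 + x/6)
Y(h) = 4 + h/3 (Y(h) = (12 + h)/3 = (12 + h)*(1/3) = 4 + h/3)
q(N) = -3 (q(N) = -3*N/N = -3*1 = -3)
(149/Y(I(5, 0)) - 323)/(q(11) + 332) = (149/(4 + (1/3 + (1/6)*5)/3) - 323)/(-3 + 332) = (149/(4 + (1/3 + 5/6)/3) - 323)/329 = (149/(4 + (1/3)*(7/6)) - 323)*(1/329) = (149/(4 + 7/18) - 323)*(1/329) = (149/(79/18) - 323)*(1/329) = (149*(18/79) - 323)*(1/329) = (2682/79 - 323)*(1/329) = -22835/79*1/329 = -22835/25991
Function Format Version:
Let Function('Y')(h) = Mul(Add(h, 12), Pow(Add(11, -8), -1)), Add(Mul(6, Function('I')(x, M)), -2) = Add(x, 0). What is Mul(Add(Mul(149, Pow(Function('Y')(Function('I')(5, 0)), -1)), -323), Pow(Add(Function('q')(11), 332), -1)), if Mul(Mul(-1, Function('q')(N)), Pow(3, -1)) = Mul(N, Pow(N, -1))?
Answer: Rational(-22835, 25991) ≈ -0.87857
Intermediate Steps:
Function('I')(x, M) = Add(Rational(1, 3), Mul(Rational(1, 6), x)) (Function('I')(x, M) = Add(Rational(1, 3), Mul(Rational(1, 6), Add(x, 0))) = Add(Rational(1, 3), Mul(Rational(1, 6), x)))
Function('Y')(h) = Add(4, Mul(Rational(1, 3), h)) (Function('Y')(h) = Mul(Add(12, h), Pow(3, -1)) = Mul(Add(12, h), Rational(1, 3)) = Add(4, Mul(Rational(1, 3), h)))
Function('q')(N) = -3 (Function('q')(N) = Mul(-3, Mul(N, Pow(N, -1))) = Mul(-3, 1) = -3)
Mul(Add(Mul(149, Pow(Function('Y')(Function('I')(5, 0)), -1)), -323), Pow(Add(Function('q')(11), 332), -1)) = Mul(Add(Mul(149, Pow(Add(4, Mul(Rational(1, 3), Add(Rational(1, 3), Mul(Rational(1, 6), 5)))), -1)), -323), Pow(Add(-3, 332), -1)) = Mul(Add(Mul(149, Pow(Add(4, Mul(Rational(1, 3), Add(Rational(1, 3), Rational(5, 6)))), -1)), -323), Pow(329, -1)) = Mul(Add(Mul(149, Pow(Add(4, Mul(Rational(1, 3), Rational(7, 6))), -1)), -323), Rational(1, 329)) = Mul(Add(Mul(149, Pow(Add(4, Rational(7, 18)), -1)), -323), Rational(1, 329)) = Mul(Add(Mul(149, Pow(Rational(79, 18), -1)), -323), Rational(1, 329)) = Mul(Add(Mul(149, Rational(18, 79)), -323), Rational(1, 329)) = Mul(Add(Rational(2682, 79), -323), Rational(1, 329)) = Mul(Rational(-22835, 79), Rational(1, 329)) = Rational(-22835, 25991)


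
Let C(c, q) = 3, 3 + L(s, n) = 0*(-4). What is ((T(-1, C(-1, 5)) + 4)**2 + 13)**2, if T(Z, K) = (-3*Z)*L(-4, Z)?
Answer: 1444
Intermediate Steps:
L(s, n) = -3 (L(s, n) = -3 + 0*(-4) = -3 + 0 = -3)
T(Z, K) = 9*Z (T(Z, K) = -3*Z*(-3) = 9*Z)
((T(-1, C(-1, 5)) + 4)**2 + 13)**2 = ((9*(-1) + 4)**2 + 13)**2 = ((-9 + 4)**2 + 13)**2 = ((-5)**2 + 13)**2 = (25 + 13)**2 = 38**2 = 1444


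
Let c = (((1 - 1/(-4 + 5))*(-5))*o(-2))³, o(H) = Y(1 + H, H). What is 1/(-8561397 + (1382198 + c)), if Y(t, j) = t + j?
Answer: -1/7179199 ≈ -1.3929e-7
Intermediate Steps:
Y(t, j) = j + t
o(H) = 1 + 2*H (o(H) = H + (1 + H) = 1 + 2*H)
c = 0 (c = (((1 - 1/(-4 + 5))*(-5))*(1 + 2*(-2)))³ = (((1 - 1/1)*(-5))*(1 - 4))³ = (((1 - 1*1)*(-5))*(-3))³ = (((1 - 1)*(-5))*(-3))³ = ((0*(-5))*(-3))³ = (0*(-3))³ = 0³ = 0)
1/(-8561397 + (1382198 + c)) = 1/(-8561397 + (1382198 + 0)) = 1/(-8561397 + 1382198) = 1/(-7179199) = -1/7179199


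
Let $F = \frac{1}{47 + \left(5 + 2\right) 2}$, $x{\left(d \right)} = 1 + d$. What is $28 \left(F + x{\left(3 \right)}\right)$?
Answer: $\frac{6860}{61} \approx 112.46$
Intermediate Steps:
$F = \frac{1}{61}$ ($F = \frac{1}{47 + 7 \cdot 2} = \frac{1}{47 + 14} = \frac{1}{61} \approx 0.016393$)
$28 \left(F + x{\left(3 \right)}\right) = 28 \left(\frac{1}{61} + \left(1 + 3\right)\right) = 28 \left(\frac{1}{61} + 4\right) = 28 \cdot \frac{245}{61} = \frac{6860}{61}$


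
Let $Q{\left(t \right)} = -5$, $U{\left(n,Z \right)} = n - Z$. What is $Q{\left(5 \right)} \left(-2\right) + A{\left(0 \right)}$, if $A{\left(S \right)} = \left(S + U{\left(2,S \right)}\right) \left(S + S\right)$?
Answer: $10$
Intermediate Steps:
$A{\left(S \right)} = 4 S$ ($A{\left(S \right)} = \left(S - \left(-2 + S\right)\right) \left(S + S\right) = 2 \cdot 2 S = 4 S$)
$Q{\left(5 \right)} \left(-2\right) + A{\left(0 \right)} = \left(-5\right) \left(-2\right) + 4 \cdot 0 = 10 + 0 = 10$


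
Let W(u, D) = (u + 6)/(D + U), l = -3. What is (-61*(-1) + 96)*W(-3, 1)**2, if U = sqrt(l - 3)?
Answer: 1413/(1 + I*sqrt(6))**2 ≈ -144.18 - 141.27*I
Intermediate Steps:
U = I*sqrt(6) (U = sqrt(-3 - 3) = sqrt(-6) = I*sqrt(6) ≈ 2.4495*I)
W(u, D) = (6 + u)/(D + I*sqrt(6)) (W(u, D) = (u + 6)/(D + I*sqrt(6)) = (6 + u)/(D + I*sqrt(6)))
(-61*(-1) + 96)*W(-3, 1)**2 = (-61*(-1) + 96)*((6 - 3)/(1 + I*sqrt(6)))**2 = (61 + 96)*(3/(1 + I*sqrt(6)))**2 = 157*(3/(1 + I*sqrt(6)))**2 = 157*(9/(1 + I*sqrt(6))**2) = 1413/(1 + I*sqrt(6))**2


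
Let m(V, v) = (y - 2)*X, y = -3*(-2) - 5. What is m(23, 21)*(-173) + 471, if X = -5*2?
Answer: -1259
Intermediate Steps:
X = -10
y = 1 (y = 6 - 5 = 1)
m(V, v) = 10 (m(V, v) = (1 - 2)*(-10) = -1*(-10) = 10)
m(23, 21)*(-173) + 471 = 10*(-173) + 471 = -1730 + 471 = -1259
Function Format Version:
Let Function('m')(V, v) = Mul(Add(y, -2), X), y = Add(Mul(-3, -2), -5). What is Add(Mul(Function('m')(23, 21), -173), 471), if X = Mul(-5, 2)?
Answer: -1259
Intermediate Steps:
X = -10
y = 1 (y = Add(6, -5) = 1)
Function('m')(V, v) = 10 (Function('m')(V, v) = Mul(Add(1, -2), -10) = Mul(-1, -10) = 10)
Add(Mul(Function('m')(23, 21), -173), 471) = Add(Mul(10, -173), 471) = Add(-1730, 471) = -1259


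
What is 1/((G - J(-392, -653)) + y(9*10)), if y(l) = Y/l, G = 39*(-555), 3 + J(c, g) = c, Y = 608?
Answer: -45/955946 ≈ -4.7074e-5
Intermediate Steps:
J(c, g) = -3 + c
G = -21645
y(l) = 608/l
1/((G - J(-392, -653)) + y(9*10)) = 1/((-21645 - (-3 - 392)) + 608/((9*10))) = 1/((-21645 - 1*(-395)) + 608/90) = 1/((-21645 + 395) + 608*(1/90)) = 1/(-21250 + 304/45) = 1/(-955946/45) = -45/955946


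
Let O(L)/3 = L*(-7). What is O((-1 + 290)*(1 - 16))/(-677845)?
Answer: -2601/19367 ≈ -0.13430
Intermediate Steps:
O(L) = -21*L (O(L) = 3*(L*(-7)) = 3*(-7*L) = -21*L)
O((-1 + 290)*(1 - 16))/(-677845) = -21*(-1 + 290)*(1 - 16)/(-677845) = -6069*(-15)*(-1/677845) = -21*(-4335)*(-1/677845) = 91035*(-1/677845) = -2601/19367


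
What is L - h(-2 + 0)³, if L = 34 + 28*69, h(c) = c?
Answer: 1974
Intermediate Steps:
L = 1966 (L = 34 + 1932 = 1966)
L - h(-2 + 0)³ = 1966 - (-2 + 0)³ = 1966 - 1*(-2)³ = 1966 - 1*(-8) = 1966 + 8 = 1974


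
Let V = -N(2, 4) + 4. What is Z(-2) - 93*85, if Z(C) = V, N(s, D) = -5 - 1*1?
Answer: -7895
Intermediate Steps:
N(s, D) = -6 (N(s, D) = -5 - 1 = -6)
V = 10 (V = -1*(-6) + 4 = 6 + 4 = 10)
Z(C) = 10
Z(-2) - 93*85 = 10 - 93*85 = 10 - 7905 = -7895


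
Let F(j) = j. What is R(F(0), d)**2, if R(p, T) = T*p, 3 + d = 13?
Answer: 0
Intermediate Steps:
d = 10 (d = -3 + 13 = 10)
R(F(0), d)**2 = (10*0)**2 = 0**2 = 0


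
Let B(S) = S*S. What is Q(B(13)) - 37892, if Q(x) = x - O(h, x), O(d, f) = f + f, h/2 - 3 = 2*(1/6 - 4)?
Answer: -38061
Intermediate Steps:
h = -28/3 (h = 6 + 2*(2*(1/6 - 4)) = 6 + 2*(2*(-23/6)) = 6 + 2*(-23/3) = 6 - 46/3 = -28/3 ≈ -9.3333)
O(d, f) = 2*f
B(S) = S**2
Q(x) = -x (Q(x) = x - 2*x = -x)
Q(B(13)) - 37892 = -1*13**2 - 37892 = -1*169 - 37892 = -169 - 37892 = -38061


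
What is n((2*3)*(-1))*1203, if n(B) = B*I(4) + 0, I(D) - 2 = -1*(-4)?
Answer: -43308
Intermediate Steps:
I(D) = 6 (I(D) = 2 - 1*(-4) = 2 + 4 = 6)
n(B) = 6*B (n(B) = B*6 + 0 = 6*B + 0 = 6*B)
n((2*3)*(-1))*1203 = (6*((2*3)*(-1)))*1203 = (6*(6*(-1)))*1203 = (6*(-6))*1203 = -36*1203 = -43308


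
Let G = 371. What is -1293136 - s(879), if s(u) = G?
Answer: -1293507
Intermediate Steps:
s(u) = 371
-1293136 - s(879) = -1293136 - 1*371 = -1293136 - 371 = -1293507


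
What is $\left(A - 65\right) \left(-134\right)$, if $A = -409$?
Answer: $63516$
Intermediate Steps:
$\left(A - 65\right) \left(-134\right) = \left(-409 - 65\right) \left(-134\right) = \left(-474\right) \left(-134\right) = 63516$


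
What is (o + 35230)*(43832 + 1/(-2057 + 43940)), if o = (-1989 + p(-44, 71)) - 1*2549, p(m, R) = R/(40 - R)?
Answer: 582186711857439/432791 ≈ 1.3452e+9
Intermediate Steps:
o = -140749/31 (o = (-1989 - 1*71/(-40 + 71)) - 1*2549 = (-1989 - 1*71/31) - 2549 = (-1989 - 1*71*1/31) - 2549 = (-1989 - 71/31) - 2549 = -61730/31 - 2549 = -140749/31 ≈ -4540.3)
(o + 35230)*(43832 + 1/(-2057 + 43940)) = (-140749/31 + 35230)*(43832 + 1/(-2057 + 43940)) = 951381*(43832 + 1/41883)/31 = (951381/31)*(1835815657/41883) = 582186711857439/432791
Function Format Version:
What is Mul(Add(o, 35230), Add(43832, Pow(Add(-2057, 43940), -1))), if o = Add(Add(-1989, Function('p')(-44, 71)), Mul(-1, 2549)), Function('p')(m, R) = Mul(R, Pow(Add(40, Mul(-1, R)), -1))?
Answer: Rational(582186711857439, 432791) ≈ 1.3452e+9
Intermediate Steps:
o = Rational(-140749, 31) (o = Add(Add(-1989, Mul(-1, 71, Pow(Add(-40, 71), -1))), Mul(-1, 2549)) = Add(Add(-1989, Mul(-1, 71, Pow(31, -1))), -2549) = Add(Add(-1989, Mul(-1, 71, Rational(1, 31))), -2549) = Add(Add(-1989, Rational(-71, 31)), -2549) = Add(Rational(-61730, 31), -2549) = Rational(-140749, 31) ≈ -4540.3)
Mul(Add(o, 35230), Add(43832, Pow(Add(-2057, 43940), -1))) = Mul(Add(Rational(-140749, 31), 35230), Add(43832, Pow(Add(-2057, 43940), -1))) = Mul(Rational(951381, 31), Add(43832, Pow(41883, -1))) = Mul(Rational(951381, 31), Add(43832, Rational(1, 41883))) = Mul(Rational(951381, 31), Rational(1835815657, 41883)) = Rational(582186711857439, 432791)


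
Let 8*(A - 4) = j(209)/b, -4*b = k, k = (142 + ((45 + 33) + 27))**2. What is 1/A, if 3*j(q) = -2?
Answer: 183027/732109 ≈ 0.25000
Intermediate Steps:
j(q) = -2/3 (j(q) = (1/3)*(-2) = -2/3)
k = 61009 (k = (142 + (78 + 27))**2 = (142 + 105)**2 = 247**2 = 61009)
b = -61009/4 (b = -1/4*61009 = -61009/4 ≈ -15252.)
A = 732109/183027 (A = 4 + (-2/(3*(-61009/4)))/8 = 4 + (-2/3*(-4/61009))/8 = 4 + (1/8)*(8/183027) = 4 + 1/183027 = 732109/183027 ≈ 4.0000)
1/A = 1/(732109/183027) = 183027/732109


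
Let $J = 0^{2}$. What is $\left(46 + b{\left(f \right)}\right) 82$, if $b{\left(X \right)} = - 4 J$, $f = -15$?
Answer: $3772$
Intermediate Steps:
$J = 0$
$b{\left(X \right)} = 0$ ($b{\left(X \right)} = \left(-4\right) 0 = 0$)
$\left(46 + b{\left(f \right)}\right) 82 = \left(46 + 0\right) 82 = 46 \cdot 82 = 3772$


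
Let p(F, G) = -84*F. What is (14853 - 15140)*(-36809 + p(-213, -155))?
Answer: 5429179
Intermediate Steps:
(14853 - 15140)*(-36809 + p(-213, -155)) = (14853 - 15140)*(-36809 - 84*(-213)) = -287*(-36809 + 17892) = -287*(-18917) = 5429179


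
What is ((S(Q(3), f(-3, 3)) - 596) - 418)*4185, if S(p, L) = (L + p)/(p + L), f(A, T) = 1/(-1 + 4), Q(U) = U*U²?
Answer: -4239405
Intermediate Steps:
Q(U) = U³
f(A, T) = ⅓ (f(A, T) = 1/3 = ⅓)
S(p, L) = 1 (S(p, L) = (L + p)/(L + p) = 1)
((S(Q(3), f(-3, 3)) - 596) - 418)*4185 = ((1 - 596) - 418)*4185 = (-595 - 418)*4185 = -1013*4185 = -4239405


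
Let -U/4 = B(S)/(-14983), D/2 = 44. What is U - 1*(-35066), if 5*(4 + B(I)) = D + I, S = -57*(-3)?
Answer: 2626970346/74915 ≈ 35066.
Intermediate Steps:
D = 88 (D = 2*44 = 88)
S = 171
B(I) = 68/5 + I/5 (B(I) = -4 + (88 + I)/5 = -4 + (88/5 + I/5) = 68/5 + I/5)
U = 956/74915 (U = -4*(68/5 + (⅕)*171)/(-14983) = -4*(68/5 + 171/5)*(-1)/14983 = -956*(-1)/(5*14983) = -4*(-239/74915) = 956/74915 ≈ 0.012761)
U - 1*(-35066) = 956/74915 - 1*(-35066) = 956/74915 + 35066 = 2626970346/74915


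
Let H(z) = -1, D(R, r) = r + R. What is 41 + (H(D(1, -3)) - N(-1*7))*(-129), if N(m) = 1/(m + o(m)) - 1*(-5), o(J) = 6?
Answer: 686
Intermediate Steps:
D(R, r) = R + r
N(m) = 5 + 1/(6 + m) (N(m) = 1/(m + 6) - 1*(-5) = 1/(6 + m) + 5 = 5 + 1/(6 + m))
41 + (H(D(1, -3)) - N(-1*7))*(-129) = 41 + (-1 - (31 + 5*(-1*7))/(6 - 1*7))*(-129) = 41 + (-1 - (31 + 5*(-7))/(6 - 7))*(-129) = 41 + (-1 - (31 - 35)/(-1))*(-129) = 41 + (-1 - (-1)*(-4))*(-129) = 41 + (-1 - 1*4)*(-129) = 41 + (-1 - 4)*(-129) = 41 - 5*(-129) = 41 + 645 = 686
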